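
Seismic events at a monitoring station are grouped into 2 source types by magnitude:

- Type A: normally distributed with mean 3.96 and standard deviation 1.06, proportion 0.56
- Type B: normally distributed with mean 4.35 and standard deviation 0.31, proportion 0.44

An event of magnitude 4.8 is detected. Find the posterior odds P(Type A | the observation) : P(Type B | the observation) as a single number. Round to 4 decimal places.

0.7798

Only the two components matter; the odds are (π_i f_i(x)) / (π_j f_j(x)).
Normal densities:
  p_A = (1/(1.06·√(2π)))·exp(−(4.8−3.96)²/(2·1.06²)) = 0.376361·exp(-0.31399) = 0.274941
  p_B = (1/(0.31·√(2π)))·exp(−(4.8−4.35)²/(2·0.31²)) = 1.286911·exp(-1.05359) = 0.448725
0.153967 / 0.197439 ≈ 0.7798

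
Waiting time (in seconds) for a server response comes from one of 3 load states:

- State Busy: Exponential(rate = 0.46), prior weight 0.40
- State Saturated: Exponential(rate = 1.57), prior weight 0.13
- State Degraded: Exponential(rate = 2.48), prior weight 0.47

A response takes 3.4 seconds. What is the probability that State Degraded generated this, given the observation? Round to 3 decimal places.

0.006

Apply Bayes' rule: the posterior for each component is proportional to its prior times its likelihood at x.
Evaluate each component's likelihood at the observed value:
  L_Busy = 0.46·e^(−0.46·3.4) = 0.46·e^(−1.5640) = 0.0962767
  L_Saturated = 1.57·e^(−1.57·3.4) = 1.57·e^(−5.3380) = 0.00754459
  L_Degraded = 2.48·e^(−2.48·3.4) = 2.48·e^(−8.4320) = 0.000540108
Unnormalised posteriors:
  P(Z=Busy)·L_Busy = 0.40 × 0.0962767 = 0.0385107
  P(Z=Saturated)·L_Saturated = 0.13 × 0.00754459 = 0.000980797
  P(Z=Degraded)·L_Degraded = 0.47 × 0.000540108 = 0.000253851
Normaliser: 0.0385107 + 0.000980797 + 0.000253851 = 0.0397453
Responsibility of State Degraded: 0.000253851 / 0.0397453 ≈ 0.006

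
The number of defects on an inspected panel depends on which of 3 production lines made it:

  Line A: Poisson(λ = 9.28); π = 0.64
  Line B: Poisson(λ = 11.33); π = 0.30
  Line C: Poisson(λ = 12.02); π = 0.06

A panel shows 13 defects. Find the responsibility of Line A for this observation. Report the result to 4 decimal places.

0.5043

By Bayes' theorem, P(k | x) = w_k f_k(x) / Σ_j w_j f_j(x).
Poisson probabilities:
  p_A = 0.056701
  p_B = 0.0977579
  p_C = 0.105745
Weight by the priors:
  w_A·p_A = 0.64 × 0.056701 = 0.0362886
  w_B·p_B = 0.30 × 0.0977579 = 0.0293274
  w_C·p_C = 0.06 × 0.105745 = 0.00634467
Sum: 0.0362886 + 0.0293274 + 0.00634467 = 0.0719607
So the posterior for Line A is 0.0362886 / 0.0719607 ≈ 0.5043.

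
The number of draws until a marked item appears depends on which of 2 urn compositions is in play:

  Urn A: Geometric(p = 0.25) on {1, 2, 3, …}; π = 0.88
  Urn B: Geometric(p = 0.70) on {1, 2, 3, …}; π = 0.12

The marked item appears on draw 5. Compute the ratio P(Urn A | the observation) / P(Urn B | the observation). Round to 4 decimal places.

102.3065

Only the two components matter; the odds are (w_i f_i(x)) / (w_j f_j(x)).
Evaluate each component's likelihood at the observed value:
  p_A = 0.25·(1−0.25)^4 = 0.25·0.316406 = 0.0791016
  p_B = 0.70·(1−0.70)^4 = 0.70·0.0081 = 0.00567
0.0696094 / 0.0006804 ≈ 102.3065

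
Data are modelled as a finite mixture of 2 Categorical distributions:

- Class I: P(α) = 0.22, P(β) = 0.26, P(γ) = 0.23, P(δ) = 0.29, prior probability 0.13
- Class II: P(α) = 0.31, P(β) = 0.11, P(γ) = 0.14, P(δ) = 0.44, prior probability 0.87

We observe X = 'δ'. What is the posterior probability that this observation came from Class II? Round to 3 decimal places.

0.910

By Bayes' theorem, P(k | x) = w_k f_k(x) / Σ_j w_j f_j(x).
Categorical probabilities:
  f_I = P(δ | comp) = 0.29
  f_II = P(δ | comp) = 0.44
Prior × likelihood for each component:
  w_I·f_I = 0.13 × 0.29 = 0.0377
  w_II·f_II = 0.87 × 0.44 = 0.3828
Normaliser: 0.0377 + 0.3828 = 0.4205
P(Class II | x) = 0.3828 / 0.4205 ≈ 0.910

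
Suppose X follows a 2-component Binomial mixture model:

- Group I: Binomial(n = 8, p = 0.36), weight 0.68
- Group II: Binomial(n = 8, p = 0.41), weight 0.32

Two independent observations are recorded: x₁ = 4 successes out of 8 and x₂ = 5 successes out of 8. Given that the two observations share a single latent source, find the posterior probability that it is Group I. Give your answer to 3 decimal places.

Posterior ∝ prior × likelihood, so P(k | x) ∝ w_k f_k(x); normalise over all components.
Since both observations come from the same component, the likelihood for component k is f_k(x₁)·f_k(x₂).
  f_I = [C(8,4)·0.36^4·0.64^4 = 70·0.0167962·0.167772 = 0.197255] × [0.0887647] = 0.0175093
  f_II = [C(8,4)·0.41^4·0.59^4 = 70·0.0282576·0.121174 = 0.239685] × [0.133249] = 0.0319378
Unnormalised posteriors:
  w_I·f_I = 0.68 × 0.0175093 = 0.0119063
  w_II·f_II = 0.32 × 0.0319378 = 0.0102201
Sum: 0.0119063 + 0.0102201 = 0.0221264
Responsibility of Group I: 0.0119063 / 0.0221264 ≈ 0.538

0.538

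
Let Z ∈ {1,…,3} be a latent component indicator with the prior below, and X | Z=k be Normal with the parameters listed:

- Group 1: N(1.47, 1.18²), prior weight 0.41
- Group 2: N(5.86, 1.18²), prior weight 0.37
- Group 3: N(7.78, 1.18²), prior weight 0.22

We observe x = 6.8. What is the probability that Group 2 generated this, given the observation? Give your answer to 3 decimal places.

Posterior ∝ prior × likelihood, so P(k | x) ∝ π_k f_k(x); normalise over all components.
Normal densities:
  L_1 = (1/(1.18·√(2π)))·exp(−(6.8−1.47)²/(2·1.18²)) = 0.338087·exp(-10.20141) = 1.2549e-05
  L_2 = (1/(1.18·√(2π)))·exp(−(6.8−5.86)²/(2·1.18²)) = 0.338087·exp(-0.31729) = 0.246167
  L_3 = (1/(1.18·√(2π)))·exp(−(6.8−7.78)²/(2·1.18²)) = 0.338087·exp(-0.34487) = 0.23947
Prior × likelihood for each component:
  π_1·L_1 = 0.41 × 1.2549e-05 = 5.1451e-06
  π_2·L_2 = 0.37 × 0.246167 = 0.0910816
  π_3·L_3 = 0.22 × 0.23947 = 0.0526835
Evidence: 5.1451e-06 + 0.0910816 + 0.0526835 = 0.14377
So the posterior for Group 2 is 0.0910816 / 0.14377 ≈ 0.634.

0.634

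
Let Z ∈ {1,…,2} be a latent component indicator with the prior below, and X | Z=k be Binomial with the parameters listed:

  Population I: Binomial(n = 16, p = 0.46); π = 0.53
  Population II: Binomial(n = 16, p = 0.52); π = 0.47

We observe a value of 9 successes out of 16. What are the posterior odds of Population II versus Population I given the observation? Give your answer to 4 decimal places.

Posterior odds = (w_i f_i(x)) / (w_j f_j(x)); the normalising sum cancels.
Evaluate each component's likelihood at the observed value:
  L_I = C(16,9)·0.46^9·0.54^7 = 11440·0.00092219·0.0133893 = 0.141255
  L_II = C(16,9)·0.52^9·0.48^7 = 11440·0.00277991·0.00587068 = 0.1867
0.0877491 / 0.074865 ≈ 1.1721

1.1721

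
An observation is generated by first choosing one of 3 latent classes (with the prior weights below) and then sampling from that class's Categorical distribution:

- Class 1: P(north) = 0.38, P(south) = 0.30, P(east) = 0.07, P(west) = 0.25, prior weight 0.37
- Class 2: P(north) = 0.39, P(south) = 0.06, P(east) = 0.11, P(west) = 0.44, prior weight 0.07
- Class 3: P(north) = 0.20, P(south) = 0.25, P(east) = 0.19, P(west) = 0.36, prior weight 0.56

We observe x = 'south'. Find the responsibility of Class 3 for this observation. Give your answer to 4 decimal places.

By Bayes' theorem, P(k | x) = π_k f_k(x) / Σ_j π_j f_j(x).
Evaluate each component's likelihood at the observed value:
  p_1 = P(south | comp) = 0.30
  p_2 = P(south | comp) = 0.06
  p_3 = P(south | comp) = 0.25
Prior × likelihood for each component:
  π_1·p_1 = 0.37 × 0.3 = 0.111
  π_2·p_2 = 0.07 × 0.06 = 0.0042
  π_3·p_3 = 0.56 × 0.25 = 0.14
Normaliser: 0.111 + 0.0042 + 0.14 = 0.2552
So the posterior for Class 3 is 0.14 / 0.2552 ≈ 0.5486.

0.5486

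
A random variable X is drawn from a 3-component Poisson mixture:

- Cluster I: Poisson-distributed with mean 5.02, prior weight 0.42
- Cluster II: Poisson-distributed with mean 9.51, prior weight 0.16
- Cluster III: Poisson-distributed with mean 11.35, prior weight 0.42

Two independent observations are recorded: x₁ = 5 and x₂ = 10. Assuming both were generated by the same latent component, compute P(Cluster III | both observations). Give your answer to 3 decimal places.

The responsibility of component k is π_k f_k(x) divided by Σ_j π_j f_j(x).
Since both observations come from the same component, the likelihood for component k is f_k(x₁)·f_k(x₂).
  L_I = [e^(−5.02)·5.02^5/5! = 0.17546] × [0.0184976] = 0.0032456
  L_II = [e^(−9.51)·9.51^5/5! = 0.0480375] × [0.123567] = 0.00593584
  L_III = [e^(−11.35)·11.35^5/5! = 0.0184738] × [0.115068] = 0.00212573
Multiply by the mixture weights:
  π_I·L_I = 0.42 × 0.0032456 = 0.00136315
  π_II·L_II = 0.16 × 0.00593584 = 0.000949735
  π_III·L_III = 0.42 × 0.00212573 = 0.000892808
Denominator: 0.00136315 + 0.000949735 + 0.000892808 = 0.00320569
P(Cluster III | x₁,x₂) = 0.000892808 / 0.00320569 ≈ 0.279

0.279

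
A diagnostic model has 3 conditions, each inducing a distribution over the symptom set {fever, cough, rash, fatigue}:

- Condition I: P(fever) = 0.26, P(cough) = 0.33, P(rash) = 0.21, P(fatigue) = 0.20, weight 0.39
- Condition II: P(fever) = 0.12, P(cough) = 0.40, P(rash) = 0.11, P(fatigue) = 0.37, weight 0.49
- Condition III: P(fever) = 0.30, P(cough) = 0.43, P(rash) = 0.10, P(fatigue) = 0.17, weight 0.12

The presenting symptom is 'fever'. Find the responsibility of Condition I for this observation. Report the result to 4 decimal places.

0.5168

Posterior ∝ prior × likelihood, so P(k | x) ∝ w_k f_k(x); normalise over all components.
Component likelihoods at x = 'fever':
  f_I = P(fever | comp) = 0.26
  f_II = P(fever | comp) = 0.12
  f_III = P(fever | comp) = 0.30
Prior × likelihood for each component:
  w_I·f_I = 0.39 × 0.26 = 0.1014
  w_II·f_II = 0.49 × 0.12 = 0.0588
  w_III·f_III = 0.12 × 0.3 = 0.036
Marginal: 0.1014 + 0.0588 + 0.036 = 0.1962
P(Condition I | x) ≈ 0.5168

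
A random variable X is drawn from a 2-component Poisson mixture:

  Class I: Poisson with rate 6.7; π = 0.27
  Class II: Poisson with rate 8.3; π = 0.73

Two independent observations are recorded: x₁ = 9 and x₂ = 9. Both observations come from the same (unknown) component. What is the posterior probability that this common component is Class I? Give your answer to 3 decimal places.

0.161

Posterior ∝ prior × likelihood, so P(k | x) ∝ π_k f_k(x); normalise over all components.
Since both observations come from the same component, the likelihood for component k is f_k(x₁)·f_k(x₂).
  p_I = [e^(−6.7)·6.7^9/9! = 0.0922863] × [0.0922863] = 0.00851676
  p_II = [e^(−8.3)·8.3^9/9! = 0.128025] × [0.128025] = 0.0163905
Prior × likelihood for each component:
  π_I·p_I = 0.27 × 0.00851676 = 0.00229952
  π_II·p_II = 0.73 × 0.0163905 = 0.011965
Evidence: 0.00229952 + 0.011965 = 0.0142646
P(Class I | x) ≈ 0.161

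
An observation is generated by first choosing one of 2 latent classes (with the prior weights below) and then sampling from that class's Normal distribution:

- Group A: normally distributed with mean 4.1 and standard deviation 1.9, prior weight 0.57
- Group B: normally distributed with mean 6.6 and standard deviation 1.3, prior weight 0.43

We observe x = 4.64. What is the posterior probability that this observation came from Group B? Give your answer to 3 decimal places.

P(component k | x) = P(Z=k)·f_k(x) / marginal(x), where marginal(x) = Σ_j P(Z=j)·f_j(x).
Normal densities:
  L_A = 0.201658
  L_B = 0.098483
Unnormalised posteriors:
  P(Z=A)·L_A = 0.57 × 0.201658 = 0.114945
  P(Z=B)·L_B = 0.43 × 0.098483 = 0.0423477
Evidence: 0.114945 + 0.0423477 = 0.157293
Responsibility of Group B: 0.0423477 / 0.157293 ≈ 0.269

0.269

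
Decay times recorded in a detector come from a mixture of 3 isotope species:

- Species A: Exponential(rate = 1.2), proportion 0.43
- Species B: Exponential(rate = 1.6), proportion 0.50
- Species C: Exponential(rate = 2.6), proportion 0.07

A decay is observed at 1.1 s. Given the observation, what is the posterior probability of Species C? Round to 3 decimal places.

The responsibility of component k is π_k f_k(x) divided by Σ_j π_j f_j(x).
Exponential densities:
  L_A = 1.2·e^(−1.2·1.1) = 1.2·e^(−1.3200) = 0.320562
  L_B = 1.6·e^(−1.6·1.1) = 1.6·e^(−1.7600) = 0.275272
  L_C = 2.6·e^(−2.6·1.1) = 2.6·e^(−2.8600) = 0.148899
Unnormalised posteriors:
  π_A·L_A = 0.43 × 0.320562 = 0.137842
  π_B·L_B = 0.50 × 0.275272 = 0.137636
  π_C·L_C = 0.07 × 0.148899 = 0.0104229
Denominator: 0.137842 + 0.137636 + 0.0104229 = 0.285901
P(Species C | x) = 0.0104229 / 0.285901 ≈ 0.036

0.036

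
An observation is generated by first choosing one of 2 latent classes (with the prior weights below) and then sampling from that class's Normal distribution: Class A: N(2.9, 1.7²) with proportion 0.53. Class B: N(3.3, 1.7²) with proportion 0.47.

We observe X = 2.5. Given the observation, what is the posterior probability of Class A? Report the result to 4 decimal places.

0.5506

Posterior ∝ prior × likelihood, so P(k | x) ∝ π_k f_k(x); normalise over all components.
Component likelihoods at x = 2.5:
  L_A = (1/(1.7·√(2π)))·exp(−(2.5−2.9)²/(2·1.7²)) = 0.234672·exp(-0.02768) = 0.228265
  L_B = (1/(1.7·√(2π)))·exp(−(2.5−3.3)²/(2·1.7²)) = 0.234672·exp(-0.11073) = 0.210074
Unnormalised posteriors:
  π_A·L_A = 0.53 × 0.228265 = 0.12098
  π_B·L_B = 0.47 × 0.210074 = 0.098735
Marginal: 0.12098 + 0.098735 = 0.219715
P(Class A | the observation) = 0.12098 / 0.219715 ≈ 0.5506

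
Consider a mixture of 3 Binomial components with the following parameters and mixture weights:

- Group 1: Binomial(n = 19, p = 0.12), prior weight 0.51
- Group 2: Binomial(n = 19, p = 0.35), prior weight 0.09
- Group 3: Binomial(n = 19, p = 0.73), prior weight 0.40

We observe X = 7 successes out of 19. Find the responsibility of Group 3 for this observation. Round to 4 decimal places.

By Bayes' theorem, P(k | x) = π_k f_k(x) / Σ_j π_j f_j(x).
Evaluate each component's likelihood at the observed value:
  f_1 = 0.00389393
  f_2 = 0.184401
  f_3 = 0.000835511
Unnormalised posteriors:
  π_1·f_1 = 0.51 × 0.00389393 = 0.0019859
  π_2·f_2 = 0.09 × 0.184401 = 0.0165961
  π_3·f_3 = 0.40 × 0.000835511 = 0.000334205
Marginal: 0.0019859 + 0.0165961 + 0.000334205 = 0.0189162
P(Group 3 | data) = 0.000334205 / 0.0189162 ≈ 0.0177

0.0177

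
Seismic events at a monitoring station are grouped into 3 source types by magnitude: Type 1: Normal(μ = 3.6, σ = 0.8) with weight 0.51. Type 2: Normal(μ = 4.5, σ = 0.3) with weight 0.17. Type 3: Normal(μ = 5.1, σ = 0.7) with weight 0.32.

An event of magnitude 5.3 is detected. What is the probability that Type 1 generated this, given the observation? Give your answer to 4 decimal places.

By Bayes' theorem, P(k | x) = π_k f_k(x) / Σ_j π_j f_j(x).
Component likelihoods at x = 5.3:
  p_1 = (1/(0.8·√(2π)))·exp(−(5.3−3.6)²/(2·0.8²)) = 0.498678·exp(-2.25781) = 0.0521512
  p_2 = (1/(0.3·√(2π)))·exp(−(5.3−4.5)²/(2·0.3²)) = 1.329808·exp(-3.55556) = 0.0379866
  p_3 = (1/(0.7·√(2π)))·exp(−(5.3−5.1)²/(2·0.7²)) = 0.569918·exp(-0.04082) = 0.547124
Prior × likelihood for each component:
  π_1·p_1 = 0.51 × 0.0521512 = 0.0265971
  π_2·p_2 = 0.17 × 0.0379866 = 0.00645773
  π_3·p_3 = 0.32 × 0.547124 = 0.17508
Marginal: 0.0265971 + 0.00645773 + 0.17508 = 0.208135
So the posterior for Type 1 is 0.0265971 / 0.208135 ≈ 0.1278.

0.1278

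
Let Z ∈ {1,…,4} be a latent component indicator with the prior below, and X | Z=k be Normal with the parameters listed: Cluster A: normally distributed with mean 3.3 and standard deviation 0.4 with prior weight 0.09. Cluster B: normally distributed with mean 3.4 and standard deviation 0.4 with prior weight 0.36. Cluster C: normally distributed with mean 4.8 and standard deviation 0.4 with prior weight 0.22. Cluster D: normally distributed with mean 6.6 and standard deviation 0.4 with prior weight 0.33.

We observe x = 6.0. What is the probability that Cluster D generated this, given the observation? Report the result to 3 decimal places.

0.978

The responsibility of component k is π_k f_k(x) divided by Σ_j π_j f_j(x).
Normal densities:
  f_A = (1/(0.4·√(2π)))·exp(−(6.0−3.3)²/(2·0.4²)) = 0.997356·exp(-22.78125) = 1.27373e-10
  f_B = (1/(0.4·√(2π)))·exp(−(6.0−3.4)²/(2·0.4²)) = 0.997356·exp(-21.12500) = 6.67389e-10
  f_C = (1/(0.4·√(2π)))·exp(−(6.0−4.8)²/(2·0.4²)) = 0.997356·exp(-4.50000) = 0.0110796
  f_D = (1/(0.4·√(2π)))·exp(−(6.0−6.6)²/(2·0.4²)) = 0.997356·exp(-1.12500) = 0.323794
Multiply by the mixture weights:
  π_A·f_A = 0.09 × 1.27373e-10 = 1.14636e-11
  π_B·f_B = 0.36 × 6.67389e-10 = 2.4026e-10
  π_C·f_C = 0.22 × 0.0110796 = 0.00243752
  π_D·f_D = 0.33 × 0.323794 = 0.106852
Marginal: 1.14636e-11 + 2.4026e-10 + 0.00243752 + 0.106852 = 0.10929
So the posterior for Cluster D is 0.106852 / 0.10929 ≈ 0.978.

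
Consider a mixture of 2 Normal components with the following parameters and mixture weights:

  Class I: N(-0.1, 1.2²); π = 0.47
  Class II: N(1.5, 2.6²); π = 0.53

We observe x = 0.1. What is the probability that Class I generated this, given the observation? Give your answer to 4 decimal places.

0.6866

P(component k | x) = P(Z=k)·f_k(x) / marginal(x), where marginal(x) = Σ_j P(Z=j)·f_j(x).
Component likelihoods at x = 0.1:
  f_I = (1/(1.2·√(2π)))·exp(−(0.1−-0.1)²/(2·1.2²)) = 0.332452·exp(-0.01389) = 0.327866
  f_II = (1/(2.6·√(2π)))·exp(−(0.1−1.5)²/(2·2.6²)) = 0.153439·exp(-0.14497) = 0.132732
Prior × likelihood for each component:
  P(Z=I)·f_I = 0.47 × 0.327866 = 0.154097
  P(Z=II)·f_II = 0.53 × 0.132732 = 0.0703482
Marginal: 0.154097 + 0.0703482 = 0.224445
Responsibility of Class I: 0.154097 / 0.224445 ≈ 0.6866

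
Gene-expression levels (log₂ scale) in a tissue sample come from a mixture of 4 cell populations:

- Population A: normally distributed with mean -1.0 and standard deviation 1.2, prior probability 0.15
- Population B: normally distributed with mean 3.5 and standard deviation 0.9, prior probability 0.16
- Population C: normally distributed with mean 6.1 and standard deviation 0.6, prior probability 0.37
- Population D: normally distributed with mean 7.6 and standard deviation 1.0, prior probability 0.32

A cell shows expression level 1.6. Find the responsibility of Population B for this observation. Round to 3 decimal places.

By Bayes' theorem, P(k | x) = π_k f_k(x) / Σ_j π_j f_j(x).
Evaluate each component's likelihood at the observed value:
  f_A = 0.0317939
  f_B = 0.0477406
  f_C = 4.0572e-13
  f_D = 6.07588e-09
Weight by the priors:
  π_A·f_A = 0.15 × 0.0317939 = 0.00476908
  π_B·f_B = 0.16 × 0.0477406 = 0.0076385
  π_C·f_C = 0.37 × 4.0572e-13 = 1.50116e-13
  π_D·f_D = 0.32 × 6.07588e-09 = 1.94428e-09
Marginal: 0.00476908 + 0.0076385 + 1.50116e-13 + 1.94428e-09 = 0.0124076
Responsibility of Population B: 0.0076385 / 0.0124076 ≈ 0.616

0.616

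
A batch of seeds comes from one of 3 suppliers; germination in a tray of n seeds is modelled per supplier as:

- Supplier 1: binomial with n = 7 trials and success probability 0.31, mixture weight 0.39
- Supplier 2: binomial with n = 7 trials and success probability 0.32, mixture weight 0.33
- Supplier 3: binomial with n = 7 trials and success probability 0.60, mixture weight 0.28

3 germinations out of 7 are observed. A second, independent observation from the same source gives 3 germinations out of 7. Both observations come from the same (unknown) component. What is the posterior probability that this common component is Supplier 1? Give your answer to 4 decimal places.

Posterior ∝ prior × likelihood, so P(k | x) ∝ w_k f_k(x); normalise over all components.
Since both observations come from the same component, the likelihood for component k is f_k(x₁)·f_k(x₂).
  p_1 = [0.236347] × [0.236347] = 0.0558597
  p_2 = [0.245219] × [0.245219] = 0.0601322
  p_3 = [0.193536] × [0.193536] = 0.0374562
Unnormalised posteriors:
  w_1·p_1 = 0.39 × 0.0558597 = 0.0217853
  w_2·p_2 = 0.33 × 0.0601322 = 0.0198436
  w_3·p_3 = 0.28 × 0.0374562 = 0.0104877
Evidence: 0.0217853 + 0.0198436 + 0.0104877 = 0.0521167
So the posterior for Supplier 1 is 0.0217853 / 0.0521167 ≈ 0.4180.

0.4180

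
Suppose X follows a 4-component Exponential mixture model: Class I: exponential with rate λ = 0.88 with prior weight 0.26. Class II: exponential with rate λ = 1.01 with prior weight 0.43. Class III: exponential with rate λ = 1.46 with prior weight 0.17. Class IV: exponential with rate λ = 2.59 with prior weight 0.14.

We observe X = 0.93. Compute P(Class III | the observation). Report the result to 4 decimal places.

0.1739

Apply Bayes' rule: the posterior for each component is proportional to its prior times its likelihood at x.
Exponential densities:
  f_I = 0.3882
  f_II = 0.39481
  f_III = 0.37555
  f_IV = 0.232924
Multiply by the mixture weights:
  π_I·f_I = 0.26 × 0.3882 = 0.100932
  π_II·f_II = 0.43 × 0.39481 = 0.169768
  π_III·f_III = 0.17 × 0.37555 = 0.0638435
  π_IV·f_IV = 0.14 × 0.232924 = 0.0326094
Sum: 0.100932 + 0.169768 + 0.0638435 + 0.0326094 = 0.367153
Responsibility of Class III: 0.0638435 / 0.367153 ≈ 0.1739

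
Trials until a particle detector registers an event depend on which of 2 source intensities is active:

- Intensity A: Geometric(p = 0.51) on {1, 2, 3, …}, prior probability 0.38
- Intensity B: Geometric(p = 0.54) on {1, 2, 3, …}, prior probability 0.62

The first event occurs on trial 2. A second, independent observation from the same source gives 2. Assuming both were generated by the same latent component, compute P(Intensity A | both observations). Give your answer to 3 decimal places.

Apply Bayes' rule: the posterior for each component is proportional to its prior times its likelihood at x.
Since both observations come from the same component, the likelihood for component k is f_k(x₁)·f_k(x₂).
  f_A = [0.51·(1−0.51)^1 = 0.51·0.49 = 0.2499] × [0.2499] = 0.06245
  f_B = [0.54·(1−0.54)^1 = 0.54·0.46 = 0.2484] × [0.2484] = 0.0617026
Multiply by the mixture weights:
  π_A·f_A = 0.38 × 0.06245 = 0.023731
  π_B·f_B = 0.62 × 0.0617026 = 0.0382556
Denominator: 0.023731 + 0.0382556 = 0.0619866
So the posterior for Intensity A is 0.023731 / 0.0619866 ≈ 0.383.

0.383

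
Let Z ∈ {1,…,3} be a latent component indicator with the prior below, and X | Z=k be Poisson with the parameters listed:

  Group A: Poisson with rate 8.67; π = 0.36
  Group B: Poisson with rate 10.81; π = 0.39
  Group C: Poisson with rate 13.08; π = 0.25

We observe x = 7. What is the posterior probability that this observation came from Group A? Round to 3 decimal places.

0.572

Apply Bayes' rule: the posterior for each component is proportional to its prior times its likelihood at x.
Evaluate each component's likelihood at the observed value:
  p_A = e^(−8.67)·8.67^7/7! = 0.125421
  p_B = e^(−10.81)·10.81^7/7! = 0.0691235
  p_C = e^(−13.08)·13.08^7/7! = 0.0271176
Weight by the priors:
  π_A·p_A = 0.36 × 0.125421 = 0.0451515
  π_B·p_B = 0.39 × 0.0691235 = 0.0269582
  π_C·p_C = 0.25 × 0.0271176 = 0.00677941
Denominator: 0.0451515 + 0.0269582 + 0.00677941 = 0.0788891
So the posterior for Group A is 0.0451515 / 0.0788891 ≈ 0.572.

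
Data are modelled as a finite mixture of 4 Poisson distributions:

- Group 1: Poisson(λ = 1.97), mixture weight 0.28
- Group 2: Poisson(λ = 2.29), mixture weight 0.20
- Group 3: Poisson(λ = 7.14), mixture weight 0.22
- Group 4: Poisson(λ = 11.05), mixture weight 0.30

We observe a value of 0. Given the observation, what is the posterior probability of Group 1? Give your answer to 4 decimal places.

0.6565

P(component k | x) = π_k·f_k(x) / marginal(x), where marginal(x) = Σ_j π_j·f_j(x).
Component likelihoods at x = 0:
  L_1 = e^(−1.97)·1.97^0/0! = 0.139457
  L_2 = e^(−2.29)·2.29^0/0! = 0.101266
  L_3 = e^(−7.14)·7.14^0/0! = 0.000792752
  L_4 = e^(−11.05)·11.05^0/0! = 1.58871e-05
Prior × likelihood for each component:
  π_1·L_1 = 0.28 × 0.139457 = 0.0390479
  π_2·L_2 = 0.20 × 0.101266 = 0.0202533
  π_3·L_3 = 0.22 × 0.000792752 = 0.000174405
  π_4·L_4 = 0.30 × 1.58871e-05 = 4.76614e-06
Marginal: 0.0390479 + 0.0202533 + 0.000174405 + 4.76614e-06 = 0.0594804
So the posterior for Group 1 is 0.0390479 / 0.0594804 ≈ 0.6565.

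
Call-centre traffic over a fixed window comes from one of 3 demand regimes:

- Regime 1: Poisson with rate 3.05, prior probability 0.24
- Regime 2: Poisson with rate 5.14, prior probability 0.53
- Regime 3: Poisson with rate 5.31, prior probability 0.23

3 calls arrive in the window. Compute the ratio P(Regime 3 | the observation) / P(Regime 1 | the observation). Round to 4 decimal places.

0.5277

Posterior odds = (P(Z=i) f_i(x)) / (P(Z=j) f_j(x)); the normalising sum cancels.
Poisson probabilities:
  p_1 = 0.22395
  p_2 = 0.132576
  p_3 = 0.123319
Odds = (0.23/0.24) × (0.123319/0.22395) = 0.958333 × 0.550654 ≈ 0.5277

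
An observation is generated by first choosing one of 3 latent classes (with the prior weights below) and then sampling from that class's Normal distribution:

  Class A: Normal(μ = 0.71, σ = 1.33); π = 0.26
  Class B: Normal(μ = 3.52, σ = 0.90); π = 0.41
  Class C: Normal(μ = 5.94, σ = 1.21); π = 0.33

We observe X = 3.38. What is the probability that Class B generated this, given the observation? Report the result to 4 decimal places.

The responsibility of component k is π_k f_k(x) divided by Σ_j π_j f_j(x).
Normal densities:
  f_A = 0.0399877
  f_B = 0.437939
  f_C = 0.0351666
Multiply by the mixture weights:
  π_A·f_A = 0.26 × 0.0399877 = 0.0103968
  π_B·f_B = 0.41 × 0.437939 = 0.179555
  π_C·f_C = 0.33 × 0.0351666 = 0.011605
Sum: 0.0103968 + 0.179555 + 0.011605 = 0.201557
P(Class B | the observation) ≈ 0.8908

0.8908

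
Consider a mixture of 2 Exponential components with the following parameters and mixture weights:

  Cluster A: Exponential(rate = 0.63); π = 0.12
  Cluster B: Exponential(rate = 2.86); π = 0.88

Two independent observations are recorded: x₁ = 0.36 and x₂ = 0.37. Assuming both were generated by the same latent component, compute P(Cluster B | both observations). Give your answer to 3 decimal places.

By Bayes' theorem, P(k | x) = π_k f_k(x) / Σ_j π_j f_j(x).
Since both observations come from the same component, the likelihood for component k is f_k(x₁)·f_k(x₂).
  L_A = [0.502161] × [0.499007] = 0.250582
  L_B = [1.02145] × [0.992649] = 1.01394
Multiply by the mixture weights:
  π_A·L_A = 0.12 × 0.250582 = 0.0300698
  π_B·L_B = 0.88 × 1.01394 = 0.892267
Evidence: 0.0300698 + 0.892267 = 0.922337
P(Cluster B | x₁,x₂) = 0.892267 / 0.922337 ≈ 0.967

0.967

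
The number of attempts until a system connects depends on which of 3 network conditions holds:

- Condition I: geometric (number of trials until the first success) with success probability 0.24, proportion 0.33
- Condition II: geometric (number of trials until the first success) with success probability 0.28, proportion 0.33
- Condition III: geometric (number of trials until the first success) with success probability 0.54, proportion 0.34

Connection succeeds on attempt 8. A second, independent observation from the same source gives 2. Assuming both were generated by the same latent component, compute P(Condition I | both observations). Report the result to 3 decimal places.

By Bayes' theorem, P(k | x) = w_k f_k(x) / Σ_j w_j f_j(x).
Since both observations come from the same component, the likelihood for component k is f_k(x₁)·f_k(x₂).
  f_I = [0.0351485] × [0.1824] = 0.00641108
  f_II = [0.0280857] × [0.2016] = 0.00566208
  f_III = [0.00235342] × [0.2484] = 0.000584588
Multiply by the mixture weights:
  w_I·f_I = 0.33 × 0.00641108 = 0.00211566
  w_II·f_II = 0.33 × 0.00566208 = 0.00186849
  w_III·f_III = 0.34 × 0.000584588 = 0.00019876
Denominator: 0.00211566 + 0.00186849 + 0.00019876 = 0.0041829
P(Condition I | x₁, x₂) = 0.00211566 / 0.0041829 ≈ 0.506

0.506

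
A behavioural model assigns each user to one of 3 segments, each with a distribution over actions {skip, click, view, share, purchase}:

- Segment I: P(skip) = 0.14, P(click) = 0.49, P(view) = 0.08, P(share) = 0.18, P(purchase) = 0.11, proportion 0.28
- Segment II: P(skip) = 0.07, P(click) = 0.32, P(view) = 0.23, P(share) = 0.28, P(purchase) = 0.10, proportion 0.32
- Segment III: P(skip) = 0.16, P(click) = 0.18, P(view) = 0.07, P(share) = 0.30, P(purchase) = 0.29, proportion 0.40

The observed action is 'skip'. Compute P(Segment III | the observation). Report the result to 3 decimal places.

0.510

Posterior ∝ prior × likelihood, so P(k | x) ∝ P(Z=k) f_k(x); normalise over all components.
Categorical probabilities:
  L_I = P(skip | comp) = 0.14
  L_II = P(skip | comp) = 0.07
  L_III = P(skip | comp) = 0.16
Unnormalised posteriors:
  P(Z=I)·L_I = 0.28 × 0.14 = 0.0392
  P(Z=II)·L_II = 0.32 × 0.07 = 0.0224
  P(Z=III)·L_III = 0.40 × 0.16 = 0.064
Evidence: 0.0392 + 0.0224 + 0.064 = 0.1256
P(Segment III | 'skip') = 0.064 / 0.1256 ≈ 0.510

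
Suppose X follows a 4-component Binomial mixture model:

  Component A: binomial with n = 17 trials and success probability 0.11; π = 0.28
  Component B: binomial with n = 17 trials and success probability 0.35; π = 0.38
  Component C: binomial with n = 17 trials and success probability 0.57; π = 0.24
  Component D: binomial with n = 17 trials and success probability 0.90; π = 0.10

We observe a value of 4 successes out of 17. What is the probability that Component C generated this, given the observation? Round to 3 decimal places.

By Bayes' theorem, P(k | x) = w_k f_k(x) / Σ_j w_j f_j(x).
Component likelihoods at x = 4 successes out of 17:
  f_A = C(17,4)·0.11^4·0.89^13 = 2380·0.00014641·0.219821 = 0.0765981
  f_B = C(17,4)·0.35^4·0.65^13 = 2380·0.0150062·0.00369721 = 0.132045
  f_C = C(17,4)·0.57^4·0.43^13 = 2380·0.10556·1.71826e-05 = 0.00431684
  f_D = C(17,4)·0.90^4·0.10^13 = 2380·0.6561·1e-13 = 1.56152e-10
Unnormalised posteriors:
  w_A·f_A = 0.28 × 0.0765981 = 0.0214475
  w_B·f_B = 0.38 × 0.132045 = 0.0501772
  w_C·f_C = 0.24 × 0.00431684 = 0.00103604
  w_D·f_D = 0.10 × 1.56152e-10 = 1.56152e-11
Normaliser: 0.0214475 + 0.0501772 + 0.00103604 + 1.56152e-11 = 0.0726607
Responsibility of Component C: 0.00103604 / 0.0726607 ≈ 0.014

0.014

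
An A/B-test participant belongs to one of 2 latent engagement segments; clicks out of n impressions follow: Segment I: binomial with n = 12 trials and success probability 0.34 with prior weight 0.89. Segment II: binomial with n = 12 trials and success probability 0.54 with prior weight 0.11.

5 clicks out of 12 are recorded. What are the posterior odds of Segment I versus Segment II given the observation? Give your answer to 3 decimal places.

Posterior odds = (π_i f_i(x)) / (π_j f_j(x)); the normalising sum cancels.
Component likelihoods at x = 5 clicks out of 12:
  p_I = 0.196303
  p_II = 0.158489
0.17471 / 0.0174338 ≈ 10.021

10.021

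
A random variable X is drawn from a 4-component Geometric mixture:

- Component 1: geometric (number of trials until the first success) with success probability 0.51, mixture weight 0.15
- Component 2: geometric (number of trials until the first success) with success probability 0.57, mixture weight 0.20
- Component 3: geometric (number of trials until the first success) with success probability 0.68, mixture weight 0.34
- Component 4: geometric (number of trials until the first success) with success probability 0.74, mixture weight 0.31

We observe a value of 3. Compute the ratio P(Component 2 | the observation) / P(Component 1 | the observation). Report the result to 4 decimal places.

1.1476

Only the two components matter; the odds are (π_i f_i(x)) / (π_j f_j(x)).
Geometric probabilities:
  L_1 = 0.122451
  L_2 = 0.105393
  L_3 = 0.069632
  L_4 = 0.050024
Odds = (0.20/0.15) × (0.105393/0.122451) = 1.33333 × 0.860695 ≈ 1.1476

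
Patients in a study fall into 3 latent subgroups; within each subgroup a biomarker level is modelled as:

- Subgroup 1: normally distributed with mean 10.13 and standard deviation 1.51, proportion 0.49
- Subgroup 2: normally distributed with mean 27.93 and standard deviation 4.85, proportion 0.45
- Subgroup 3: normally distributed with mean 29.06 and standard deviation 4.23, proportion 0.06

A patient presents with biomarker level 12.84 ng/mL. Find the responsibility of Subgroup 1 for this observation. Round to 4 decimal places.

Apply Bayes' rule: the posterior for each component is proportional to its prior times its likelihood at x.
Evaluate each component's likelihood at the observed value:
  L_1 = 0.0527851
  L_2 = 0.000650261
  L_3 = 6.04983e-05
Prior × likelihood for each component:
  π_1·L_1 = 0.49 × 0.0527851 = 0.0258647
  π_2·L_2 = 0.45 × 0.000650261 = 0.000292618
  π_3·L_3 = 0.06 × 6.04983e-05 = 3.6299e-06
Sum: 0.0258647 + 0.000292618 + 3.6299e-06 = 0.026161
Responsibility of Subgroup 1: 0.0258647 / 0.026161 ≈ 0.9887

0.9887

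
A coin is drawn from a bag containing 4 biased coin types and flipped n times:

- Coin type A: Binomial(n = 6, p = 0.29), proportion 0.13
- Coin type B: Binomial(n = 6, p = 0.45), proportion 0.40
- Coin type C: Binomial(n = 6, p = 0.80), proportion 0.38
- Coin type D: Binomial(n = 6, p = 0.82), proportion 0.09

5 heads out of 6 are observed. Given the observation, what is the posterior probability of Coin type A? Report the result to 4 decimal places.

P(component k | x) = π_k·f_k(x) / marginal(x), where marginal(x) = Σ_j π_j·f_j(x).
Component likelihoods at x = 5 heads out of 6:
  p_A = C(6,5)·0.29^5·0.71^1 = 6·0.00205111·0.71 = 0.00873775
  p_B = C(6,5)·0.45^5·0.55^1 = 6·0.0184528·0.55 = 0.0608943
  p_C = C(6,5)·0.80^5·0.20^1 = 6·0.32768·0.2 = 0.393216
  p_D = C(6,5)·0.82^5·0.18^1 = 6·0.37074·0.18 = 0.400399
Weight by the priors:
  π_A·p_A = 0.13 × 0.00873775 = 0.00113591
  π_B·p_B = 0.40 × 0.0608943 = 0.0243577
  π_C·p_C = 0.38 × 0.393216 = 0.149422
  π_D·p_D = 0.09 × 0.400399 = 0.0360359
Normaliser: 0.00113591 + 0.0243577 + 0.149422 + 0.0360359 = 0.210952
So the posterior for Coin type A is 0.00113591 / 0.210952 ≈ 0.0054.

0.0054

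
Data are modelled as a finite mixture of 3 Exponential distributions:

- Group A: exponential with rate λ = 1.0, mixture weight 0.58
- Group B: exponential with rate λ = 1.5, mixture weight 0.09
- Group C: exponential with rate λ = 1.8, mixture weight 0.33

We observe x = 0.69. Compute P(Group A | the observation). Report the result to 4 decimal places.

0.5699

The responsibility of component k is w_k f_k(x) divided by Σ_j w_j f_j(x).
Evaluate each component's likelihood at the observed value:
  f_A = 1.0·e^(−1.0·0.69) = 1.0·e^(−0.6900) = 0.501576
  f_B = 1.5·e^(−1.5·0.69) = 1.5·e^(−1.0350) = 0.53284
  f_C = 1.8·e^(−1.8·0.69) = 1.8·e^(−1.2420) = 0.519851
Prior × likelihood for each component:
  w_A·f_A = 0.58 × 0.501576 = 0.290914
  w_B·f_B = 0.09 × 0.53284 = 0.0479556
  w_C·f_C = 0.33 × 0.519851 = 0.171551
Marginal: 0.290914 + 0.0479556 + 0.171551 = 0.51042
P(Group A | data) ≈ 0.5699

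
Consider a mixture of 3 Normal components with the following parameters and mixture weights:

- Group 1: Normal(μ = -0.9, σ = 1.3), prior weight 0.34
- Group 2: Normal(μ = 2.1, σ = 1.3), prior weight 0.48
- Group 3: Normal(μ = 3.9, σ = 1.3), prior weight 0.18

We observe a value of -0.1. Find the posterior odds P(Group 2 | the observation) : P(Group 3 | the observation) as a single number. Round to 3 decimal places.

72.429

Only the two components matter; the odds are (π_i f_i(x)) / (π_j f_j(x)).
Component likelihoods at x = -0.1:
  p_1 = (1/(1.3·√(2π)))·exp(−(-0.1−-0.9)²/(2·1.3²)) = 0.306879·exp(-0.18935) = 0.253941
  p_2 = (1/(1.3·√(2π)))·exp(−(-0.1−2.1)²/(2·1.3²)) = 0.306879·exp(-1.43195) = 0.0732955
  p_3 = (1/(1.3·√(2π)))·exp(−(-0.1−3.9)²/(2·1.3²)) = 0.306879·exp(-4.73373) = 0.00269858
Posterior odds = (π_2·p_2) / (π_3·p_3) = (0.48·0.0732955) / (0.18·0.00269858) = 0.0351819 / 0.000485744 ≈ 72.429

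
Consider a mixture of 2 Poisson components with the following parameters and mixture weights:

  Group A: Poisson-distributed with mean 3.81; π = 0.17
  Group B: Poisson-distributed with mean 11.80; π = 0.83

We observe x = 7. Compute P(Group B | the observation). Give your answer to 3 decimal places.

0.819

The responsibility of component k is π_k f_k(x) divided by Σ_j π_j f_j(x).
Evaluate each component's likelihood at the observed value:
  f_A = e^(−3.81)·3.81^7/7! = 0.0512132
  f_B = e^(−11.80)·11.80^7/7! = 0.0474317
Prior × likelihood for each component:
  π_A·f_A = 0.17 × 0.0512132 = 0.00870625
  π_B·f_B = 0.83 × 0.0474317 = 0.0393683
Normaliser: 0.00870625 + 0.0393683 = 0.0480746
So the posterior for Group B is 0.0393683 / 0.0480746 ≈ 0.819.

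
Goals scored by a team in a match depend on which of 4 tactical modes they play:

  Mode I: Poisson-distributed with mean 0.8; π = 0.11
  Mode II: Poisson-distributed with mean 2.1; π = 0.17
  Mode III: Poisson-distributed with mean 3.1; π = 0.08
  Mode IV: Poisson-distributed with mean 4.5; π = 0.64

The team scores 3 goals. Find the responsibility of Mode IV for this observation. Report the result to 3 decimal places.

0.666

Apply Bayes' rule: the posterior for each component is proportional to its prior times its likelihood at x.
Evaluate each component's likelihood at the observed value:
  f_I = 0.0383427
  f_II = 0.189011
  f_III = 0.223677
  f_IV = 0.168718
Prior × likelihood for each component:
  π_I·f_I = 0.11 × 0.0383427 = 0.0042177
  π_II·f_II = 0.17 × 0.189011 = 0.032132
  π_III·f_III = 0.08 × 0.223677 = 0.0178941
  π_IV·f_IV = 0.64 × 0.168718 = 0.107979
Sum: 0.0042177 + 0.032132 + 0.0178941 + 0.107979 = 0.162223
P(Mode IV | data) = 0.107979 / 0.162223 ≈ 0.666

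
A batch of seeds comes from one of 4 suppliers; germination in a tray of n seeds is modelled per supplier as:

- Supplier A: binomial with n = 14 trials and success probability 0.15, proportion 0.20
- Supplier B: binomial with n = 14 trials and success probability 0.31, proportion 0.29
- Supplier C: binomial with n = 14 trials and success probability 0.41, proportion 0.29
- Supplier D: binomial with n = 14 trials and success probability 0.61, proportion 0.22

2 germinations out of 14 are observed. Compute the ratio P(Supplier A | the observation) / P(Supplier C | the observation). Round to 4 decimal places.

7.3799

Since P(k|x) ∝ P(Z=k) f_k(x), the posterior odds are P(Z=i) f_i(x) / (P(Z=j) f_j(x)).
Evaluate each component's likelihood at the observed value:
  L_A = C(14,2)·0.15^2·0.85^12 = 91·0.0225·0.142242 = 0.29124
  L_B = C(14,2)·0.31^2·0.69^12 = 91·0.0961·0.0116463 = 0.101848
  L_C = C(14,2)·0.41^2·0.59^12 = 91·0.1681·0.0017792 = 0.0272166
  L_D = C(14,2)·0.61^2·0.39^12 = 91·0.3721·1.23816e-05 = 0.000419253
Odds = (0.20/0.29) × (0.29124/0.0272166) = 0.689655 × 10.7008 ≈ 7.3799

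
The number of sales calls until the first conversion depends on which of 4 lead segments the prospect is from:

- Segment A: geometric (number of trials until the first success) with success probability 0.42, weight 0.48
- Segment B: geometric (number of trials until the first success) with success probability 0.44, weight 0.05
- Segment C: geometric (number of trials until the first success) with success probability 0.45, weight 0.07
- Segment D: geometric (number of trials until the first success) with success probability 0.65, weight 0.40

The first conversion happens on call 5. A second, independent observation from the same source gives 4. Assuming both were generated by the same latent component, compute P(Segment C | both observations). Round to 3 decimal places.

0.091

P(component k | x) = π_k·f_k(x) / marginal(x), where marginal(x) = Σ_j π_j·f_j(x).
Since both observations come from the same component, the likelihood for component k is f_k(x₁)·f_k(x₂).
  f_A = [0.42·(1−0.42)^4 = 0.42·0.113165 = 0.0475293] × [0.081947] = 0.00389488
  f_B = [0.44·(1−0.44)^4 = 0.44·0.098345 = 0.0432718] × [0.077271] = 0.00334366
  f_C = [0.45·(1−0.45)^4 = 0.45·0.0915063 = 0.0411778] × [0.0748688] = 0.00308293
  f_D = [0.65·(1−0.65)^4 = 0.65·0.0150062 = 0.00975406] × [0.0278687] = 0.000271834
Multiply by the mixture weights:
  π_A·f_A = 0.48 × 0.00389488 = 0.00186954
  π_B·f_B = 0.05 × 0.00334366 = 0.000167183
  π_C·f_C = 0.07 × 0.00308293 = 0.000215805
  π_D·f_D = 0.40 × 0.000271834 = 0.000108733
Marginal: 0.00186954 + 0.000167183 + 0.000215805 + 0.000108733 = 0.00236127
P(Segment C | x) = 0.000215805 / 0.00236127 ≈ 0.091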